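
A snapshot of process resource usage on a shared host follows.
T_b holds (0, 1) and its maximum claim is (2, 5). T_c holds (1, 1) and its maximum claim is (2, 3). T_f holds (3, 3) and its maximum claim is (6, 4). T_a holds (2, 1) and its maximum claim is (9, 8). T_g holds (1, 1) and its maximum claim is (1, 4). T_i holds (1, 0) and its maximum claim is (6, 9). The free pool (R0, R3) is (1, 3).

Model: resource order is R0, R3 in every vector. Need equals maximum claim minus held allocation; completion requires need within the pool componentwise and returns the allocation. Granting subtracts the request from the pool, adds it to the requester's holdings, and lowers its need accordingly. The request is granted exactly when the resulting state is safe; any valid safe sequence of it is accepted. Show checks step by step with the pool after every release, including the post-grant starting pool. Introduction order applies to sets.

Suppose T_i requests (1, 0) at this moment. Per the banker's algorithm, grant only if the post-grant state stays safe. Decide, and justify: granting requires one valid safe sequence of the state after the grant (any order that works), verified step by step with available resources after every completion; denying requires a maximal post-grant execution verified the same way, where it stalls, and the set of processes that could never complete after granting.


DENY. Granting would leave the state unsafe.
Key observation: no order helps: past T_g, T_c, T_b, the free pool tops out at (2, 6), below what each blocked process needs in R0.
After a pretend grant, a maximal execution: T_g, T_c, T_b — then nothing else fits. Verifying each step:
  pool = (0, 3)
  T_g needs (0, 3) <= (0, 3) -> finishes; pool += (1, 1) = (1, 4)
  T_c needs (1, 2) <= (1, 4) -> finishes; pool += (1, 1) = (2, 5)
  T_b needs (2, 4) <= (2, 5) -> finishes; pool += (0, 1) = (2, 6)
  T_f cannot run: need (3, 1) vs free (2, 6) (insufficient R0)
  T_a cannot run: need (7, 7) vs free (2, 6) (insufficient R0 and R3)
  T_i cannot run: need (4, 9) vs free (2, 6) (insufficient R0 and R3)
Post-grant, the permanently blocked set is T_f, T_a and T_i.


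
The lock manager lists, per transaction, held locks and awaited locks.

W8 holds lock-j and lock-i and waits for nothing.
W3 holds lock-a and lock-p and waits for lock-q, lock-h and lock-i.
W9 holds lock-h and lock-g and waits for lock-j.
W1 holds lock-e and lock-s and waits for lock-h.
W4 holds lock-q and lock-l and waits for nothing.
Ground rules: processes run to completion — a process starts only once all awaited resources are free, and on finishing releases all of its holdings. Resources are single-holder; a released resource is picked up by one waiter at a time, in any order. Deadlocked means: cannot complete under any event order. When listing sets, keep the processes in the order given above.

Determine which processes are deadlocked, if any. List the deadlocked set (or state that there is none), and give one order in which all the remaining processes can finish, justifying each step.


Nothing here is deadlocked.
Key observation: although several processes wait, no cycle exists — each chain bottoms out at a free runner.
The rest can finish in the order W4, W8, W9, W3, W1.
Walking it through:
  run W4 (it waits on nothing); releases lock-q and lock-l
  run W8 (it waits on nothing); releases lock-j and lock-i
  W9: everything it awaited (lock-j) is free; runs, freeing lock-h and lock-g
  W3: everything it awaited (lock-q, lock-h and lock-i) is free; runs, freeing lock-a and lock-p
  W1: everything it awaited (lock-h) is free; runs, freeing lock-e and lock-s


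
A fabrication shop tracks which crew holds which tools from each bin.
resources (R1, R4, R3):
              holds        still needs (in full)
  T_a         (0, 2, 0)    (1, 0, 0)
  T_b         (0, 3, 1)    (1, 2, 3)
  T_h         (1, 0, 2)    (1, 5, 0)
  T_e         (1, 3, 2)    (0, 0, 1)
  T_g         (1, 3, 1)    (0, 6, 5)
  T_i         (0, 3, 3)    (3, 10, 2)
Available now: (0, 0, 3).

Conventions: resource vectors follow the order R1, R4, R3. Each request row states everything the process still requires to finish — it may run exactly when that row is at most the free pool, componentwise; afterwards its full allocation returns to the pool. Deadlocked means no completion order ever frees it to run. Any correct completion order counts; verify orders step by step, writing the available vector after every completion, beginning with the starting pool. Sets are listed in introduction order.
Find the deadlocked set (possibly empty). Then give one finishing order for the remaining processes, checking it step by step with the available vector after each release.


Nothing here is deadlocked.
Key observation: T_e can run right away; the returned allocation unlocks the remaining processes in turn.
The rest can finish in the order T_e, T_b, T_g, T_a, T_h, T_i. Check, step by step:
  pool = (0, 0, 3)
  T_e needs (0, 0, 1) <= (0, 0, 3) -> finishes; pool += (1, 3, 2) = (1, 3, 5)
  T_b needs (1, 2, 3) <= (1, 3, 5) -> finishes; pool += (0, 3, 1) = (1, 6, 6)
  T_g needs (0, 6, 5) <= (1, 6, 6) -> finishes; pool += (1, 3, 1) = (2, 9, 7)
  T_a needs (1, 0, 0) <= (2, 9, 7) -> finishes; pool += (0, 2, 0) = (2, 11, 7)
  T_h needs (1, 5, 0) <= (2, 11, 7) -> finishes; pool += (1, 0, 2) = (3, 11, 9)
  T_i needs (3, 10, 2) <= (3, 11, 9) -> finishes; pool += (0, 3, 3) = (3, 14, 12)


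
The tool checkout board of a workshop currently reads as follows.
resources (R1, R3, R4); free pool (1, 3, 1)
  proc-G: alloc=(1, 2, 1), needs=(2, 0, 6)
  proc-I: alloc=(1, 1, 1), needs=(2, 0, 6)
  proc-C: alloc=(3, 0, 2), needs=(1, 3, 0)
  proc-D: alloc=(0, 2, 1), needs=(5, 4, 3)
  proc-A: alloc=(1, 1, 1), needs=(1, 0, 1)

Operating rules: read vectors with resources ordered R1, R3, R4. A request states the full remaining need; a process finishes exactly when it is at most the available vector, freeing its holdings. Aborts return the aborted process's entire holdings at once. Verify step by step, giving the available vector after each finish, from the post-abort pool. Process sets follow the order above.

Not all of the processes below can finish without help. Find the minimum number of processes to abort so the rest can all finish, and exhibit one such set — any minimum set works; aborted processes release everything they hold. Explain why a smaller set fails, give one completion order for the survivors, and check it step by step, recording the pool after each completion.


Minimum abort set: proc-I.
Key observation: the deadlocked proc-G becomes finishable only because proc-I released (1, 1, 1); it completes at step 4 below.
Why nothing smaller works: aborting no one leaves the state deadlocked as given.
Survivors finish in the order: proc-A, proc-C, proc-D, proc-G. Verifying each step (pool after the aborts first):
  pool = (2, 4, 2)
  proc-A needs (1, 0, 1) <= (2, 4, 2) -> finishes; pool += (1, 1, 1) = (3, 5, 3)
  proc-C needs (1, 3, 0) <= (3, 5, 3) -> finishes; pool += (3, 0, 2) = (6, 5, 5)
  proc-D needs (5, 4, 3) <= (6, 5, 5) -> finishes; pool += (0, 2, 1) = (6, 7, 6)
  proc-G needs (2, 0, 6) <= (6, 7, 6) -> finishes; pool += (1, 2, 1) = (7, 9, 7)


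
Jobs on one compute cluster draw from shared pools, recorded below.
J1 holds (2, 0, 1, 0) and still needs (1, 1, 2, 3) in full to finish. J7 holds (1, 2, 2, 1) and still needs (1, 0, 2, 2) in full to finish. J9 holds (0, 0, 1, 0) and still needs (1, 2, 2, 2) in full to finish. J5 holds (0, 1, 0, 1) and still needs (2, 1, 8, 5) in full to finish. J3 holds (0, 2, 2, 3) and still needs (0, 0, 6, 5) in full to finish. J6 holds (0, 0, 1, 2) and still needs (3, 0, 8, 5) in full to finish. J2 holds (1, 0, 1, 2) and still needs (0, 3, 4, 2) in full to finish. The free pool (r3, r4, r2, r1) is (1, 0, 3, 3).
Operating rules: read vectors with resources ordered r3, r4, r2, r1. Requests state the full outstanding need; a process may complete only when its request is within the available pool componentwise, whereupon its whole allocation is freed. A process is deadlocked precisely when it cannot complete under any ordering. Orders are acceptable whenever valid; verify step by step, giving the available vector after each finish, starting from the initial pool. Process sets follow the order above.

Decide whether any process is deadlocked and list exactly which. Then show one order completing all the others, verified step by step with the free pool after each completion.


Deadlocked set: J5, J3, J6 and J2.
Key observation: after J7, J9, J1 the pool peaks at (4, 2, 7, 4), and each blocked process is short somewhere: J5 on r2, r1; J3 on r1; J6 on r2, r1; J2 on r4.
A valid finishing order for the others: J7, J9, J1. Step-by-step check:
  pool = (1, 0, 3, 3)
  J7: need (1, 0, 2, 2) fits (1, 0, 3, 3); releases (1, 2, 2, 1), pool now (2, 2, 5, 4)
  J9: need (1, 2, 2, 2) fits (2, 2, 5, 4); releases (0, 0, 1, 0), pool now (2, 2, 6, 4)
  J1: need (1, 1, 2, 3) fits (2, 2, 6, 4); releases (2, 0, 1, 0), pool now (4, 2, 7, 4)
The stuck group stays short no matter what:
  blocked: J5 wants (2, 1, 8, 5), pool (4, 2, 7, 4) — not enough r2 and r1
  blocked: J3 wants (0, 0, 6, 5), pool (4, 2, 7, 4) — not enough r1
  blocked: J6 wants (3, 0, 8, 5), pool (4, 2, 7, 4) — not enough r2 and r1
  blocked: J2 wants (0, 3, 4, 2), pool (4, 2, 7, 4) — not enough r4


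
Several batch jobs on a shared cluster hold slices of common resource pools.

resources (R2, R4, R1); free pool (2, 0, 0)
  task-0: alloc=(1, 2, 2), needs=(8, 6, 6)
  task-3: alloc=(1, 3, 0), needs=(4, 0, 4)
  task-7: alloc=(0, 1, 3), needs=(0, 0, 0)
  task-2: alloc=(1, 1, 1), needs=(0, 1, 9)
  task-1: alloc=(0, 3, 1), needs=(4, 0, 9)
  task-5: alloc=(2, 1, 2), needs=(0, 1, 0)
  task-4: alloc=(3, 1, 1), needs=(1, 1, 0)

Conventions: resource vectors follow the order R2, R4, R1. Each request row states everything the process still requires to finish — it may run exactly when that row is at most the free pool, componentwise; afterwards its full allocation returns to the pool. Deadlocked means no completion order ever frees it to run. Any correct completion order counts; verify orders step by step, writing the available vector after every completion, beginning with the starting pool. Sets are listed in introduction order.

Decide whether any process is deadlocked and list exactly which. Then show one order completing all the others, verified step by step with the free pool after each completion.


Deadlocked: task-2 and task-1.
Key observation: the pool after task-7, task-4, task-3, task-5, task-0 is (9, 8, 8); every surviving request exceeds it in R1, so progress ends there.
One completion order for the rest: task-7, task-4, task-3, task-5, task-0. Step-by-step check:
  pool = (2, 0, 0)
  task-7 needs (0, 0, 0) <= (2, 0, 0) -> finishes; pool += (0, 1, 3) = (2, 1, 3)
  task-4 needs (1, 1, 0) <= (2, 1, 3) -> finishes; pool += (3, 1, 1) = (5, 2, 4)
  task-3 needs (4, 0, 4) <= (5, 2, 4) -> finishes; pool += (1, 3, 0) = (6, 5, 4)
  task-5 needs (0, 1, 0) <= (6, 5, 4) -> finishes; pool += (2, 1, 2) = (8, 6, 6)
  task-0 needs (8, 6, 6) <= (8, 6, 6) -> finishes; pool += (1, 2, 2) = (9, 8, 8)
None of the blocked processes ever fits:
  task-2 still needs (0, 1, 9) but only (9, 8, 8) is free — short on R1
  task-1 still needs (4, 0, 9) but only (9, 8, 8) is free — short on R1


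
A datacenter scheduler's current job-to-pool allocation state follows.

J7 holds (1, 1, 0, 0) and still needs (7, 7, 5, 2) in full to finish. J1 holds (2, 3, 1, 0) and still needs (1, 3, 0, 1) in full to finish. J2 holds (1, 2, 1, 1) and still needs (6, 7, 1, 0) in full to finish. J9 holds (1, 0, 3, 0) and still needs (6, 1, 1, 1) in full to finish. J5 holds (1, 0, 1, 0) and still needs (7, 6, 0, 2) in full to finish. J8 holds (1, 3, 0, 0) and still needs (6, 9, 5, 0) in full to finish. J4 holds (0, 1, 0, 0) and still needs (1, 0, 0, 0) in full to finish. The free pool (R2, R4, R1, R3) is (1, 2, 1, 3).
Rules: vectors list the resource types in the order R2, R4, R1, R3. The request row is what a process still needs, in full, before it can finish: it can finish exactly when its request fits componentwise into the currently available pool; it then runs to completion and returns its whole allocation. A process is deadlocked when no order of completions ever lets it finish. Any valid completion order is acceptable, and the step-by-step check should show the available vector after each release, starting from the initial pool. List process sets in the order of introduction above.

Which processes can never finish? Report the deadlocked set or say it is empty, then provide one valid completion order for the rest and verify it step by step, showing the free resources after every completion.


Deadlocked: J7, J2, J9, J5 and J8.
Key observation: after J4, J1 complete, (3, 6, 2, 3) is the best the pool ever gets, yet each leftover process wants more R2.
A valid finishing order for the others: J4, J1. Step-by-step check:
  pool = (1, 2, 1, 3)
  J4 needs (1, 0, 0, 0) <= (1, 2, 1, 3) -> finishes; pool += (0, 1, 0, 0) = (1, 3, 1, 3)
  J1 needs (1, 3, 0, 1) <= (1, 3, 1, 3) -> finishes; pool += (2, 3, 1, 0) = (3, 6, 2, 3)
None of the blocked processes ever fits:
  blocked: J7 wants (7, 7, 5, 2), pool (3, 6, 2, 3) — not enough R2, R4 and R1
  blocked: J2 wants (6, 7, 1, 0), pool (3, 6, 2, 3) — not enough R2 and R4
  blocked: J9 wants (6, 1, 1, 1), pool (3, 6, 2, 3) — not enough R2
  blocked: J5 wants (7, 6, 0, 2), pool (3, 6, 2, 3) — not enough R2
  blocked: J8 wants (6, 9, 5, 0), pool (3, 6, 2, 3) — not enough R2, R4 and R1


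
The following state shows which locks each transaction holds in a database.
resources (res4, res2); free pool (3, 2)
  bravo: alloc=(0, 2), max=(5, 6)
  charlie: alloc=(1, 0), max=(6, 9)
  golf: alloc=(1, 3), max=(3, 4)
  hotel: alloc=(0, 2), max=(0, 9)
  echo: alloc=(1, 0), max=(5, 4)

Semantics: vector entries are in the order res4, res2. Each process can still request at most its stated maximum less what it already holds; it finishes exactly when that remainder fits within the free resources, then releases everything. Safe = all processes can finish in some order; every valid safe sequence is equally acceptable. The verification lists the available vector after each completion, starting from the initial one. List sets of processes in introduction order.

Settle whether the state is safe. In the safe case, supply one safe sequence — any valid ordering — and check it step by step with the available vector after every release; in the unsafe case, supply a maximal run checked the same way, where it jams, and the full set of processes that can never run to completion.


SAFE, for example via the order golf, echo, bravo, hotel, charlie.
Key observation: echo is the earliest step where a requested resource binds exactly: need (4, 4), pool (4, 5) at its turn.
Step-by-step check:
  pool = (3, 2)
  golf: need (2, 1) fits (3, 2); releases (1, 3), pool now (4, 5)
  echo: need (4, 4) fits (4, 5); releases (1, 0), pool now (5, 5)
  bravo: need (5, 4) fits (5, 5); releases (0, 2), pool now (5, 7)
  hotel: need (0, 7) fits (5, 7); releases (0, 2), pool now (5, 9)
  charlie: need (5, 9) fits (5, 9); releases (1, 0), pool now (6, 9)


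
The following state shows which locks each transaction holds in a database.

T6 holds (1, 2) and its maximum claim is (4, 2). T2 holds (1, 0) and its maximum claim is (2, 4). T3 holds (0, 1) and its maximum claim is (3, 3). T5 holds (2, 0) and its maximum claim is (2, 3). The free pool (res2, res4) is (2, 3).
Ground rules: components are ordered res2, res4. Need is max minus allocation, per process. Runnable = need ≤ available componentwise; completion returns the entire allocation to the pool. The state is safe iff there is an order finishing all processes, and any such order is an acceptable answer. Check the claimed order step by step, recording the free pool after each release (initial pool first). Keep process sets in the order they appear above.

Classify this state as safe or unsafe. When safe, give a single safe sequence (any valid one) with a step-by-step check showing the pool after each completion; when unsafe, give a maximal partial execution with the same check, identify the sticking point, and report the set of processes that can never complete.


SAFE, for example via the order T5, T3, T6, T2.
Key observation: T5 marks the first exact bind of the order: its need (0, 3) fits the free (2, 3) with zero slack on a requested resource.
Step-by-step check:
  pool = (2, 3)
  T5 needs (0, 3) <= (2, 3) -> finishes; pool += (2, 0) = (4, 3)
  T3 needs (3, 2) <= (4, 3) -> finishes; pool += (0, 1) = (4, 4)
  T6 needs (3, 0) <= (4, 4) -> finishes; pool += (1, 2) = (5, 6)
  T2 needs (1, 4) <= (5, 6) -> finishes; pool += (1, 0) = (6, 6)


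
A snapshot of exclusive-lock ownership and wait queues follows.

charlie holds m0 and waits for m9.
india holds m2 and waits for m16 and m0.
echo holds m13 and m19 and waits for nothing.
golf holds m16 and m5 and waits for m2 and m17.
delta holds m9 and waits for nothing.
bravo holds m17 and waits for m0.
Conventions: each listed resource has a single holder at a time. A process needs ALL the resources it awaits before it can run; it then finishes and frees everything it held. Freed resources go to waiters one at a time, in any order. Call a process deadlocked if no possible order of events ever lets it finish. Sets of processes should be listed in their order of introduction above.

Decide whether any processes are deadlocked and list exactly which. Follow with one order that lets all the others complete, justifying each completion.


Deadlocked: india and golf.
Key observation: the wait chain closes on itself along india -> golf -> india; no other process is dragged down with it.
The rest can finish in the order delta, echo, charlie, bravo.
Step-by-step check:
  delta: no waits; runs immediately, freeing m9
  echo: no waits; runs immediately, freeing m13 and m19
  charlie: everything it awaited (m9) is free; runs, freeing m0
  bravo: everything it awaited (m0) is free; runs, freeing m17


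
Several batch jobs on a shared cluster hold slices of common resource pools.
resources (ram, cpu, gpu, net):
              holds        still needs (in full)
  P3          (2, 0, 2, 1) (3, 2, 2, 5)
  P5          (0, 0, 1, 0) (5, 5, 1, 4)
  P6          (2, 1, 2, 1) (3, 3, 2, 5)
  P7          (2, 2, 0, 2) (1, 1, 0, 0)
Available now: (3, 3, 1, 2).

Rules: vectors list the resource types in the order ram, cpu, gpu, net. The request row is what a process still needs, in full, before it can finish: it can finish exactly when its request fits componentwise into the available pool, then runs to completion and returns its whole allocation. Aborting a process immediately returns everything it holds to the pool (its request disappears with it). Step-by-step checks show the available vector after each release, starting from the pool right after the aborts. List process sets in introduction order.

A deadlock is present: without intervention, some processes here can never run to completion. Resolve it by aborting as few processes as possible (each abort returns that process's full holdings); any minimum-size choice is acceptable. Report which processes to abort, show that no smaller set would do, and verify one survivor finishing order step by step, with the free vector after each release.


Abort P3.
Key observation: P6 had no path to completion before; after the abort of P3 ((2, 0, 2, 1) returned), step 3 is where it fits.
No smaller set exists: with zero aborts the deadlock remains.
Survivors finish in the order: P7, P5, P6. Verifying each step (pool after the aborts first):
  pool = (5, 3, 3, 3)
  run P7 (needs (1, 1, 0, 0), free (5, 3, 3, 3)); after release of (2, 2, 0, 2) the pool is (7, 5, 3, 5)
  run P5 (needs (5, 5, 1, 4), free (7, 5, 3, 5)); after release of (0, 0, 1, 0) the pool is (7, 5, 4, 5)
  run P6 (needs (3, 3, 2, 5), free (7, 5, 4, 5)); after release of (2, 1, 2, 1) the pool is (9, 6, 6, 6)


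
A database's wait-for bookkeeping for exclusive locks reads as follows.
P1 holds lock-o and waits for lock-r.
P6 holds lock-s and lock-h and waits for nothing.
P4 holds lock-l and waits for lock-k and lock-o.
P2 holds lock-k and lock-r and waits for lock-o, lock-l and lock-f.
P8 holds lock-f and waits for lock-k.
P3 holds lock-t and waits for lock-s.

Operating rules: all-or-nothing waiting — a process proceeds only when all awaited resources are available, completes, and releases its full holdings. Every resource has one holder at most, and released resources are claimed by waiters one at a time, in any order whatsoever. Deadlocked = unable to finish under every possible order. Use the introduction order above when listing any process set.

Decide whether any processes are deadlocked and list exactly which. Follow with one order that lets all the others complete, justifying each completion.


Deadlocked set: P1, P4, P2 and P8.
Key observation: P1 -> P2 -> P1 is a circular wait — nothing in it can go first; P4 and P8 are caught in further circular waits.
The rest can finish in the order P6, P3.
Check, step by step:
  P6: no waits; runs immediately, freeing lock-s and lock-h
  run P3 (all its waits — lock-s — are resolved); releases lock-t


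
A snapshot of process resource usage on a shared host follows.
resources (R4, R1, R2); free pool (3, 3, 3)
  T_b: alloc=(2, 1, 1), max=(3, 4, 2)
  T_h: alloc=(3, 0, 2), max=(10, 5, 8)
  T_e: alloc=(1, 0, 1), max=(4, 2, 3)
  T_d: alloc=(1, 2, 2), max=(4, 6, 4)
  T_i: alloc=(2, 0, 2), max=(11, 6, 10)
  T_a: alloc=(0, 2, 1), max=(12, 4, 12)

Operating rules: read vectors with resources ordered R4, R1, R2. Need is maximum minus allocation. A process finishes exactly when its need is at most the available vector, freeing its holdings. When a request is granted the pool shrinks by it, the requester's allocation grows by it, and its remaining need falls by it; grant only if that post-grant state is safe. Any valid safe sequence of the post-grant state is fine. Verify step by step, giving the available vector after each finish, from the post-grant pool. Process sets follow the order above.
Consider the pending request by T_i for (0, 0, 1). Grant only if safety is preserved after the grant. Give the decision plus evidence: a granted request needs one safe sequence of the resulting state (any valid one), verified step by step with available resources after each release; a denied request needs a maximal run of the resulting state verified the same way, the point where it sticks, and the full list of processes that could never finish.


GRANT. The post-grant state is safe; one safe sequence: T_e, T_b, T_d, T_h, T_i, T_a.
Key observation: the grant leaves (3, 3, 2) free — enough for T_e, whose release restarts the cascade.
Check on the post-grant state, step by step:
  pool = (3, 3, 2)
  run T_e (needs (3, 2, 2), free (3, 3, 2)); after release of (1, 0, 1) the pool is (4, 3, 3)
  run T_b (needs (1, 3, 1), free (4, 3, 3)); after release of (2, 1, 1) the pool is (6, 4, 4)
  run T_d (needs (3, 4, 2), free (6, 4, 4)); after release of (1, 2, 2) the pool is (7, 6, 6)
  run T_h (needs (7, 5, 6), free (7, 6, 6)); after release of (3, 0, 2) the pool is (10, 6, 8)
  run T_i (needs (9, 6, 7), free (10, 6, 8)); after release of (2, 0, 3) the pool is (12, 6, 11)
  run T_a (needs (12, 2, 11), free (12, 6, 11)); after release of (0, 2, 1) the pool is (12, 8, 12)


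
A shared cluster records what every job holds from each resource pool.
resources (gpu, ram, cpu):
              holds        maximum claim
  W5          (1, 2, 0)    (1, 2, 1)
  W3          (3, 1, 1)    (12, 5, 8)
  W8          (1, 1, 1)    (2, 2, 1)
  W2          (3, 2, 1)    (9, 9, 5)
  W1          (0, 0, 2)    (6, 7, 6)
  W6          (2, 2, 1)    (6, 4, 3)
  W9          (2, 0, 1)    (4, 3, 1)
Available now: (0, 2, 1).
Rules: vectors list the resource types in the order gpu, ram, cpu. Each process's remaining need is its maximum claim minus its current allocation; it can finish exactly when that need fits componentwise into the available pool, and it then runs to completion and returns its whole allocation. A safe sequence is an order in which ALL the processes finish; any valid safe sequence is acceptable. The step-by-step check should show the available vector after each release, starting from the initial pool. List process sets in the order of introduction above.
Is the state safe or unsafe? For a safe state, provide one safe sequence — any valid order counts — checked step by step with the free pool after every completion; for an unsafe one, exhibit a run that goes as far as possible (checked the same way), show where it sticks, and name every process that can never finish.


SAFE — a valid safe sequence is W5, W8, W9, W6, W2, W1, W3.
Key observation: W5 marks the first exact bind of the order: its need (0, 0, 1) fits the free (0, 2, 1) with zero slack on a requested resource.
Walking it through:
  pool = (0, 2, 1)
  run W5 (needs (0, 0, 1), free (0, 2, 1)); after release of (1, 2, 0) the pool is (1, 4, 1)
  run W8 (needs (1, 1, 0), free (1, 4, 1)); after release of (1, 1, 1) the pool is (2, 5, 2)
  run W9 (needs (2, 3, 0), free (2, 5, 2)); after release of (2, 0, 1) the pool is (4, 5, 3)
  run W6 (needs (4, 2, 2), free (4, 5, 3)); after release of (2, 2, 1) the pool is (6, 7, 4)
  run W2 (needs (6, 7, 4), free (6, 7, 4)); after release of (3, 2, 1) the pool is (9, 9, 5)
  run W1 (needs (6, 7, 4), free (9, 9, 5)); after release of (0, 0, 2) the pool is (9, 9, 7)
  run W3 (needs (9, 4, 7), free (9, 9, 7)); after release of (3, 1, 1) the pool is (12, 10, 8)


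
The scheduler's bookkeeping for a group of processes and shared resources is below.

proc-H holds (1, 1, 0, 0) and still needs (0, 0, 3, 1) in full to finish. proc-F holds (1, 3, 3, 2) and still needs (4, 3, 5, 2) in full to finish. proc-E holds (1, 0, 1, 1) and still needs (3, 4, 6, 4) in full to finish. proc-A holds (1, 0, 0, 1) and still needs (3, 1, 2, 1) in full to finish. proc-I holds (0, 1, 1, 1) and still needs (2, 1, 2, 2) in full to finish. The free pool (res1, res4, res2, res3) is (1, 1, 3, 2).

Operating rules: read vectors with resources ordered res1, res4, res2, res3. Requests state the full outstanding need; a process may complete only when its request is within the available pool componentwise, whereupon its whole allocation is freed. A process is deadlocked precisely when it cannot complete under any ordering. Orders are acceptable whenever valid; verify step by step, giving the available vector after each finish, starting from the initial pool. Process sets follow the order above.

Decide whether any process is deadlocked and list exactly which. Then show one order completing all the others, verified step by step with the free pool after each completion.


The deadlocked set is proc-F, proc-E and proc-A.
Key observation: no order helps: past proc-H, proc-I, the free pool tops out at (2, 3, 4, 3), below what each blocked process needs in res1.
One completion order for the rest: proc-H, proc-I. Step-by-step check:
  pool = (1, 1, 3, 2)
  run proc-H (needs (0, 0, 3, 1), free (1, 1, 3, 2)); after release of (1, 1, 0, 0) the pool is (2, 2, 3, 2)
  run proc-I (needs (2, 1, 2, 2), free (2, 2, 3, 2)); after release of (0, 1, 1, 1) the pool is (2, 3, 4, 3)
The stuck group stays short no matter what:
  proc-F cannot run: need (4, 3, 5, 2) vs free (2, 3, 4, 3) (insufficient res1 and res2)
  proc-E cannot run: need (3, 4, 6, 4) vs free (2, 3, 4, 3) (insufficient res1, res4, res2 and res3)
  proc-A cannot run: need (3, 1, 2, 1) vs free (2, 3, 4, 3) (insufficient res1)


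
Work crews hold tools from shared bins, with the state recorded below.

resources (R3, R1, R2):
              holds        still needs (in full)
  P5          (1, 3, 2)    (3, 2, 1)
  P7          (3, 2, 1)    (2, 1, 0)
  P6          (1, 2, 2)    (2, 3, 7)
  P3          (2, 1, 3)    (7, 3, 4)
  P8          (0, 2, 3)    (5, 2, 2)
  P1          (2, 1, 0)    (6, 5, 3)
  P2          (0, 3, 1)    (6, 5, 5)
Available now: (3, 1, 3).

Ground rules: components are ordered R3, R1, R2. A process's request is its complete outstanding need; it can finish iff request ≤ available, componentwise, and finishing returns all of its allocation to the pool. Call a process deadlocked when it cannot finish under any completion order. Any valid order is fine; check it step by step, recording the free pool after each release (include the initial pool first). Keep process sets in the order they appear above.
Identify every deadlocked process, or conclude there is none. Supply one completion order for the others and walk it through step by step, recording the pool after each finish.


Nothing here is deadlocked.
Key observation: P7 fits the free pool immediately, and its release cascades until everyone finishes.
One completion order for the rest: P7, P5, P2, P6, P3, P1, P8. Walking it through:
  pool = (3, 1, 3)
  P7 needs (2, 1, 0) <= (3, 1, 3) -> finishes; pool += (3, 2, 1) = (6, 3, 4)
  P5 needs (3, 2, 1) <= (6, 3, 4) -> finishes; pool += (1, 3, 2) = (7, 6, 6)
  P2 needs (6, 5, 5) <= (7, 6, 6) -> finishes; pool += (0, 3, 1) = (7, 9, 7)
  P6 needs (2, 3, 7) <= (7, 9, 7) -> finishes; pool += (1, 2, 2) = (8, 11, 9)
  P3 needs (7, 3, 4) <= (8, 11, 9) -> finishes; pool += (2, 1, 3) = (10, 12, 12)
  P1 needs (6, 5, 3) <= (10, 12, 12) -> finishes; pool += (2, 1, 0) = (12, 13, 12)
  P8 needs (5, 2, 2) <= (12, 13, 12) -> finishes; pool += (0, 2, 3) = (12, 15, 15)


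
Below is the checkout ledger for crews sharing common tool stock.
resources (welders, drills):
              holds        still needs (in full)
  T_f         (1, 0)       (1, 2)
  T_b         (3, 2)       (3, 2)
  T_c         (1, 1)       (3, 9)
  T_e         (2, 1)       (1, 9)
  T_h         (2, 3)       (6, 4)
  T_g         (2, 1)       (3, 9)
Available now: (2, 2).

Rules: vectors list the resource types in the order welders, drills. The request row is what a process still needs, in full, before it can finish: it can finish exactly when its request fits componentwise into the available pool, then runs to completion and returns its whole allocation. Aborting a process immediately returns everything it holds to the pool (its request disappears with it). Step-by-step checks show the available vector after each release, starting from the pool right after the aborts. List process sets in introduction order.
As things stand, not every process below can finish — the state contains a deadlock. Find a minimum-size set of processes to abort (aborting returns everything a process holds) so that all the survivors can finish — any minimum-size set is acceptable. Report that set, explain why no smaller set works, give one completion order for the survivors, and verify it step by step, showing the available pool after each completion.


Minimum abort set: T_c and T_g.
Key observation: aborting T_c and T_g returns (3, 2), and T_e — hopeless before — runs at step 3 with the returned capacity in the pool.
Minimality, checking each single-abort alternative: T_f alone leaves T_c blocked (short on drills); T_b alone leaves T_c blocked (short on drills); T_c alone leaves T_e blocked (short on drills); T_e alone leaves T_c blocked (short on drills); T_h alone leaves T_c blocked (short on drills); T_g alone leaves T_c blocked (short on drills).
One survivor order: T_b, T_h, T_e, T_f. Walking it through (post-abort pool first):
  pool = (5, 4)
  T_b needs (3, 2) <= (5, 4) -> finishes; pool += (3, 2) = (8, 6)
  T_h needs (6, 4) <= (8, 6) -> finishes; pool += (2, 3) = (10, 9)
  T_e needs (1, 9) <= (10, 9) -> finishes; pool += (2, 1) = (12, 10)
  T_f needs (1, 2) <= (12, 10) -> finishes; pool += (1, 0) = (13, 10)


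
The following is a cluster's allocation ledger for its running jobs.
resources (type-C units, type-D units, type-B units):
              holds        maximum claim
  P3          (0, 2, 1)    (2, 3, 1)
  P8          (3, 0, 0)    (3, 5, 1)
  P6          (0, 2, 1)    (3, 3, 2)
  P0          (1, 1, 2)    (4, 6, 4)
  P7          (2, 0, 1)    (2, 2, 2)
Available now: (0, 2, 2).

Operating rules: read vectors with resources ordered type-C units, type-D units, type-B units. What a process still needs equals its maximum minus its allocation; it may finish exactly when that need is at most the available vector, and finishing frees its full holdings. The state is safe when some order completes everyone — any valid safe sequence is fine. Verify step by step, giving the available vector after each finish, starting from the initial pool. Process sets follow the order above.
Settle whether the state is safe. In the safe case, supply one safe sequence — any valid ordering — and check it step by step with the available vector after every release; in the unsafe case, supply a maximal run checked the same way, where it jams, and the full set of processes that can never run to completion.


UNSAFE — no complete ordering exists.
Key observation: after P7, P3 the pool peaks at (2, 4, 4), and each blocked process is short somewhere: P8 on type-D units; P6 on type-C units; P0 on type-C units, type-D units.
Going as far as possible: P7, P3; after that, nothing fits. Verifying each step:
  pool = (0, 2, 2)
  P7 needs (0, 2, 1) <= (0, 2, 2) -> finishes; pool += (2, 0, 1) = (2, 2, 3)
  P3 needs (2, 1, 0) <= (2, 2, 3) -> finishes; pool += (0, 2, 1) = (2, 4, 4)
  blocked: P8 wants (0, 5, 1), pool (2, 4, 4) — not enough type-D units
  blocked: P6 wants (3, 1, 1), pool (2, 4, 4) — not enough type-C units
  blocked: P0 wants (3, 5, 2), pool (2, 4, 4) — not enough type-C units and type-D units
Permanently blocked: P8, P6 and P0.


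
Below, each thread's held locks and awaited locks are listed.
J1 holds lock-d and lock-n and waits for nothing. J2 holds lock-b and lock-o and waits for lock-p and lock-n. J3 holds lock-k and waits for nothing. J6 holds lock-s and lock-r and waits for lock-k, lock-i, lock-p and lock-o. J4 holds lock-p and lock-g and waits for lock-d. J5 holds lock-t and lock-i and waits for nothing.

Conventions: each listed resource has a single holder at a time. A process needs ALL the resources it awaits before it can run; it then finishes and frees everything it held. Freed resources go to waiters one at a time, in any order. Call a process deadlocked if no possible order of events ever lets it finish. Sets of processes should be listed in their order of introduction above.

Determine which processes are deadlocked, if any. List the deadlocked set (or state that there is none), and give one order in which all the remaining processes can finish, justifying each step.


The deadlocked set is empty.
Key observation: there is no circular wait here — follow any chain and it reaches a process that is free to run now.
One completion order for the rest: J1, J4, J5, J2, J3, J6.
Walking it through:
  J1 waits on nothing -> runs at once and releases lock-d and lock-n
  run J4 (all its waits — lock-d — are resolved); releases lock-p and lock-g
  J5 waits on nothing -> runs at once and releases lock-t and lock-i
  run J2 (all its waits — lock-p and lock-n — are resolved); releases lock-b and lock-o
  J3 waits on nothing -> runs at once and releases lock-k
  run J6 (all its waits — lock-k, lock-i, lock-p and lock-o — are resolved); releases lock-s and lock-r


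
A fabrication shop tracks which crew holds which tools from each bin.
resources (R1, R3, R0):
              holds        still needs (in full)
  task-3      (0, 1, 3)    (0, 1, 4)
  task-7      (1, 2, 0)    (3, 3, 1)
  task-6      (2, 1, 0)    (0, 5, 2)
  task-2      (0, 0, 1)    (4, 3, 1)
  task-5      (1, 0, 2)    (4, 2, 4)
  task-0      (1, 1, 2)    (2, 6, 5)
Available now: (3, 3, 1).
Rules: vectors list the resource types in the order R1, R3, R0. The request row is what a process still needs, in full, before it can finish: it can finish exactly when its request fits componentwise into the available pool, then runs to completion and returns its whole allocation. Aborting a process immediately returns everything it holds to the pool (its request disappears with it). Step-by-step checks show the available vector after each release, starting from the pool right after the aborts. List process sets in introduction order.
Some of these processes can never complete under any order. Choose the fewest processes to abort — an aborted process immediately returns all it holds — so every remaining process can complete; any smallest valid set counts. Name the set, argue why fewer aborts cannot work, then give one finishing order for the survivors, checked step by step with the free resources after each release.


Abort task-3.
Key observation: task-5 had no path to completion before; after the abort of task-3 ((0, 1, 3) returned), step 2 is where it fits.
No smaller set exists: with zero aborts the deadlock remains.
One survivor order: task-7, task-5, task-2, task-0, task-6. Check, step by step (post-abort pool first):
  pool = (3, 4, 4)
  task-7: need (3, 3, 1) fits (3, 4, 4); releases (1, 2, 0), pool now (4, 6, 4)
  task-5: need (4, 2, 4) fits (4, 6, 4); releases (1, 0, 2), pool now (5, 6, 6)
  task-2: need (4, 3, 1) fits (5, 6, 6); releases (0, 0, 1), pool now (5, 6, 7)
  task-0: need (2, 6, 5) fits (5, 6, 7); releases (1, 1, 2), pool now (6, 7, 9)
  task-6: need (0, 5, 2) fits (6, 7, 9); releases (2, 1, 0), pool now (8, 8, 9)


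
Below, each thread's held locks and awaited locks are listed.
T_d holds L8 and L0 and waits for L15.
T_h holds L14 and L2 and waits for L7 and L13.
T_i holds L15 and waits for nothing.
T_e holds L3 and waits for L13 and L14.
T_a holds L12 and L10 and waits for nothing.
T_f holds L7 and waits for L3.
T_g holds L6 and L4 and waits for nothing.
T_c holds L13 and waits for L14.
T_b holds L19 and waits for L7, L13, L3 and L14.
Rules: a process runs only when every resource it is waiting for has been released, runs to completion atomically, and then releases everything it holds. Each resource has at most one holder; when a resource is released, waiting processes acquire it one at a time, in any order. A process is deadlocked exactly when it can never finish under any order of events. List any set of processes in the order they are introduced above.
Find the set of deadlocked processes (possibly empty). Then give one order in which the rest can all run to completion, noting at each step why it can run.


Deadlocked set: T_h, T_e, T_f, T_c and T_b.
Key observation: along T_h -> T_f -> T_e -> T_h, each member waits on what the next one holds — a deadlock; T_c is caught in further circular waits and T_b waits into the deadlock from upstream.
A valid finishing order for the others: T_i, T_a, T_d, T_g.
Step-by-step check:
  run T_i (it waits on nothing); releases L15
  run T_a (it waits on nothing); releases L12 and L10
  T_d: everything it awaited (L15) is free; runs, freeing L8 and L0
  run T_g (it waits on nothing); releases L6 and L4


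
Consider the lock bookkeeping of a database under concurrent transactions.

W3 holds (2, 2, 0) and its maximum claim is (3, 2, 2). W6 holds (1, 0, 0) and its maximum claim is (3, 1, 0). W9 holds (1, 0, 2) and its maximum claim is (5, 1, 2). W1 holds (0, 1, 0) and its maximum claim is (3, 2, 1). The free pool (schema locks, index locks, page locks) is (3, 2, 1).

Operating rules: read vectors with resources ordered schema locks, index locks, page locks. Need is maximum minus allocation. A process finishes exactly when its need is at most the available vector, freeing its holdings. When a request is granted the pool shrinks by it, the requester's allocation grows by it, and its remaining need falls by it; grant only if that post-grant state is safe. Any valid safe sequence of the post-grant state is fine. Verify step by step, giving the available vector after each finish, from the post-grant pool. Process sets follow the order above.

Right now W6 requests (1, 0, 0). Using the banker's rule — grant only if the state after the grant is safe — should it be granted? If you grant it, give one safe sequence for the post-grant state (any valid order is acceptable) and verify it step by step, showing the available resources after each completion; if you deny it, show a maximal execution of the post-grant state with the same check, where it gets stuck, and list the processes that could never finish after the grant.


GRANT — the state after the grant stays safe, e.g. via W6, W1, W9, W3.
Key observation: the transfer keeps a workable pool ((2, 2, 1)); W6 starts the safe sequence.
Check on the post-grant state, step by step:
  pool = (2, 2, 1)
  W6: need (1, 1, 0) fits (2, 2, 1); releases (2, 0, 0), pool now (4, 2, 1)
  W1: need (3, 1, 1) fits (4, 2, 1); releases (0, 1, 0), pool now (4, 3, 1)
  W9: need (4, 1, 0) fits (4, 3, 1); releases (1, 0, 2), pool now (5, 3, 3)
  W3: need (1, 0, 2) fits (5, 3, 3); releases (2, 2, 0), pool now (7, 5, 3)
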